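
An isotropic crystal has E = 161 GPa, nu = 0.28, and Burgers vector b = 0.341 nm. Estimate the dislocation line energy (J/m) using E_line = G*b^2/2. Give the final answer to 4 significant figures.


Step 1: G = E / (2*(1+nu))
G = 161 / (2*(1+0.28)) = 62.8906 GPa = 6.28906e+10 Pa
Step 2: E_line = G*b^2/2
b = 0.341 nm = 3.41e-10 m
E_line = 0.5 * 6.28906e+10 * (3.41e-10)^2 = 3.656e-09 J/m


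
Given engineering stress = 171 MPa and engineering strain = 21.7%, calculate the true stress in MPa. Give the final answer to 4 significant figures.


sigma_true = sigma_eng * (1 + epsilon_eng)
sigma_true = 171 * (1 + 0.217)
sigma_true = 208.1 MPa


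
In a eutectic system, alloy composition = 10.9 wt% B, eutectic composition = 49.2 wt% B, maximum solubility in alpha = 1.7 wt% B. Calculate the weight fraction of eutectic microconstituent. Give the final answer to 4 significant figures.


f_primary = (C_e - C0) / (C_e - C_alpha_max)
f_primary = (49.2 - 10.9) / (49.2 - 1.7)
f_primary = 0.806316
f_eutectic = 1 - 0.806316 = 0.1937


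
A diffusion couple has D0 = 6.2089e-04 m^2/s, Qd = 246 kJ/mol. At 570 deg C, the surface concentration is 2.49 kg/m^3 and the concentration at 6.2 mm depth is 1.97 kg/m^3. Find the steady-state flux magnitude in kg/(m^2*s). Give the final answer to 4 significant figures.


Step 1: D = D0 * exp(-Qd/(R*T))
T = 570 + 273.15 = 843.15 K
D = 6.2089e-04 * exp(-246e3 / (8.314 * 843.15)) = 3.5672e-19 m^2/s
Step 2: J = D * (C1 - C2) / dx
J = 3.5672e-19 * (2.49 - 1.97) / 6.2e-03
J = 2.992e-17 kg/(m^2*s)


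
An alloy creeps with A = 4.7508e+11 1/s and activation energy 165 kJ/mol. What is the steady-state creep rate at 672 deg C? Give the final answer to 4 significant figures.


rate = A * exp(-Q / (R*T))
T = 672 + 273.15 = 945.15 K
rate = 4.7508e+11 * exp(-165e3 / (8.314 * 945.15))
rate = 361 1/s


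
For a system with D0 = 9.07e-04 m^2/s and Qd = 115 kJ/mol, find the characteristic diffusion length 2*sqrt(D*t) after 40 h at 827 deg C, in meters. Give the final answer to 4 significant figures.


Step 1: D = D0 * exp(-Qd/(R*T))
T = 1100.15 K
D = 9.07e-04 * exp(-115e3 / (8.314 * 1100.15)) = 3.14239e-09 m^2/s
Step 2: L = 2*sqrt(D*t)
t = 40 h = 144000 s
L = 2*sqrt(3.14239e-09 * 144000) = 0.04254 m


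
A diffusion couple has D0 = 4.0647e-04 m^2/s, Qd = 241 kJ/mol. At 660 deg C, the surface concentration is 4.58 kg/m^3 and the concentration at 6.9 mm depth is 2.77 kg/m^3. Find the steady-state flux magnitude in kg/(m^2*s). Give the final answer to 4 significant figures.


Step 1: D = D0 * exp(-Qd/(R*T))
T = 660 + 273.15 = 933.15 K
D = 4.0647e-04 * exp(-241e3 / (8.314 * 933.15)) = 1.31269e-17 m^2/s
Step 2: J = D * (C1 - C2) / dx
J = 1.31269e-17 * (4.58 - 2.77) / 6.9e-03
J = 3.443e-15 kg/(m^2*s)


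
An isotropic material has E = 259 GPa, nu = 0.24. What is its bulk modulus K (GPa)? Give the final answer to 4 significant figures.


K = E / (3*(1-2*nu))
K = 259 / (3*(1-2*0.24))
K = 166 GPa


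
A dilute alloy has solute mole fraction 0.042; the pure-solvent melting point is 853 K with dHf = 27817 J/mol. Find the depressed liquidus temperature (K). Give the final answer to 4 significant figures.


dT = R*Tm^2*x / dHf
dT = 8.314 * 853^2 * 0.042 / 27817
dT = 9.13371 K
T_new = 853 - 9.13371 = 843.9 K


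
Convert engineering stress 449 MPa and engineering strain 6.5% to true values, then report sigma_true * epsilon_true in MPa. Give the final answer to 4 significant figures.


sigma_true = sigma_eng * (1 + epsilon_eng)
sigma_true = 449 * (1 + 0.065) = 478.185 MPa
epsilon_true = ln(1 + epsilon_eng)
epsilon_true = ln(1 + 0.065) = 0.0629748
sigma_true * epsilon_true = 478.185 * 0.0629748 = 30.11 MPa


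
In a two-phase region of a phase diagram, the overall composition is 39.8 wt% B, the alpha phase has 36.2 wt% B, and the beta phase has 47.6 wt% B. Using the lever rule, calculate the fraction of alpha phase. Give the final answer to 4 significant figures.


f_alpha = (C_beta - C0) / (C_beta - C_alpha)
f_alpha = (47.6 - 39.8) / (47.6 - 36.2)
f_alpha = 0.6842


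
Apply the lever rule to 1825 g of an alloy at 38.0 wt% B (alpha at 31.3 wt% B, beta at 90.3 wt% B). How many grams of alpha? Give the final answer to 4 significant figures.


f_alpha = (C_beta - C0) / (C_beta - C_alpha)
f_alpha = (90.3 - 38.0) / (90.3 - 31.3) = 0.886441
m_alpha = f_alpha * m_total = 0.886441 * 1825 = 1618 g


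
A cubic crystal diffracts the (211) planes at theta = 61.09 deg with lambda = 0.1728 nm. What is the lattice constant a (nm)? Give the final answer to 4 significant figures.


d = lambda / (2*sin(theta))
d = 0.1728 / (2*sin(61.09 deg))
d = 0.0987 nm
a = d * sqrt(h^2+k^2+l^2) = 0.0987 * sqrt(6)
a = 0.2418 nm


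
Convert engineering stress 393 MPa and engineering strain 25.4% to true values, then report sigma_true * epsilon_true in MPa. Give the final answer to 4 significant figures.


sigma_true = sigma_eng * (1 + epsilon_eng)
sigma_true = 393 * (1 + 0.254) = 492.822 MPa
epsilon_true = ln(1 + epsilon_eng)
epsilon_true = ln(1 + 0.254) = 0.226338
sigma_true * epsilon_true = 492.822 * 0.226338 = 111.5 MPa


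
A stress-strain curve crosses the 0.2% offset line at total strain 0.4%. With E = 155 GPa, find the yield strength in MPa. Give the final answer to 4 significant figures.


Offset strain = 0.002
Elastic strain at yield = total_strain - offset = 4e-03 - 0.002 = 2e-03
sigma_y = E * elastic_strain = 155000 * 2e-03
sigma_y = 310 MPa


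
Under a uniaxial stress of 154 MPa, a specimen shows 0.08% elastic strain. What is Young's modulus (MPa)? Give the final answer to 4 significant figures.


E = sigma / epsilon
epsilon = 0.08% = 8e-04
E = 154 / 8e-04
E = 192500 MPa


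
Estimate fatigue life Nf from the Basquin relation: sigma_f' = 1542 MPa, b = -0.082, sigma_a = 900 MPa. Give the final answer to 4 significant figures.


sigma_a = sigma_f' * (2*Nf)^b
2*Nf = (sigma_a / sigma_f')^(1/b)
2*Nf = (900 / 1542)^(1/-0.082)
2*Nf = 710.772
Nf = 355.4 cycles


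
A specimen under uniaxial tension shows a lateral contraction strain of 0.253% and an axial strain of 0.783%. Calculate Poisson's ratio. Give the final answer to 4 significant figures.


nu = -epsilon_lat / epsilon_axial
Lateral strain is contraction (negative), so using magnitudes:
nu = 0.253 / 0.783
nu = 0.3231


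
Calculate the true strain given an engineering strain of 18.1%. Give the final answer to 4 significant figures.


epsilon_true = ln(1 + epsilon_eng)
epsilon_true = ln(1 + 0.181)
epsilon_true = 0.1664


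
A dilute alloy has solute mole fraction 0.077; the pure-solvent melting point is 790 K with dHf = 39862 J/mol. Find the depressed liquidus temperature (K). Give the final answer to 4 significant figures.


dT = R*Tm^2*x / dHf
dT = 8.314 * 790^2 * 0.077 / 39862
dT = 10.023 K
T_new = 790 - 10.023 = 780 K


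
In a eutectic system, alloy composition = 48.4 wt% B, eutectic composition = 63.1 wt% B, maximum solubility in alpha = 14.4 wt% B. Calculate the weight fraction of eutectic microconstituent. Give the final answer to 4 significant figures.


f_primary = (C_e - C0) / (C_e - C_alpha_max)
f_primary = (63.1 - 48.4) / (63.1 - 14.4)
f_primary = 0.301848
f_eutectic = 1 - 0.301848 = 0.6982


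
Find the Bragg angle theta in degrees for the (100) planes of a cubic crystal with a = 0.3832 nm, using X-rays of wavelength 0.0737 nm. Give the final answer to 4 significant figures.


d = a / sqrt(h^2+k^2+l^2)
d = 0.3832 / sqrt(1) = 0.3832 nm
lambda = 2*d*sin(theta)  =>  sin(theta) = lambda / (2*d)
sin(theta) = 0.0737 / (2 * 0.3832) = 0.0961639
theta = 5.518 deg


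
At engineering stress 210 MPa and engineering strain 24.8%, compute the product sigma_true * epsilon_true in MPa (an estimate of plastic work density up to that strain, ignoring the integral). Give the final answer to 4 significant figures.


sigma_true = sigma_eng * (1 + epsilon_eng)
sigma_true = 210 * (1 + 0.248) = 262.08 MPa
epsilon_true = ln(1 + epsilon_eng)
epsilon_true = ln(1 + 0.248) = 0.221542
sigma_true * epsilon_true = 262.08 * 0.221542 = 58.06 MPa


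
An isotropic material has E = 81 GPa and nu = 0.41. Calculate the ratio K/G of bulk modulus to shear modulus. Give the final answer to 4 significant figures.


G = E / (2*(1+nu))
G = 81 / (2*(1+0.41)) = 28.7234 GPa
K = E / (3*(1-2*nu))
K = 81 / (3*(1-2*0.41)) = 150 GPa
K/G = 150 / 28.7234 = 5.222


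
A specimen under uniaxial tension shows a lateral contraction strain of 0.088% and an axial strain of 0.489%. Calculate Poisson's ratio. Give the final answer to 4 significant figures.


nu = -epsilon_lat / epsilon_axial
Lateral strain is contraction (negative), so using magnitudes:
nu = 0.088 / 0.489
nu = 0.18


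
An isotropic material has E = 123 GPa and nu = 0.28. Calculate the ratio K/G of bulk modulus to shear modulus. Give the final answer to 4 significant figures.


G = E / (2*(1+nu))
G = 123 / (2*(1+0.28)) = 48.0469 GPa
K = E / (3*(1-2*nu))
K = 123 / (3*(1-2*0.28)) = 93.1818 GPa
K/G = 93.1818 / 48.0469 = 1.939


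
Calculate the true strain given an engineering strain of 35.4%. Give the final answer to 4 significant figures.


epsilon_true = ln(1 + epsilon_eng)
epsilon_true = ln(1 + 0.354)
epsilon_true = 0.3031


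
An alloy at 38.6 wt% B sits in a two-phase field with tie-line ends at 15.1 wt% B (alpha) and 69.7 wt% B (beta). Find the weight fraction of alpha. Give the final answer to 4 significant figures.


f_alpha = (C_beta - C0) / (C_beta - C_alpha)
f_alpha = (69.7 - 38.6) / (69.7 - 15.1)
f_alpha = 0.5696


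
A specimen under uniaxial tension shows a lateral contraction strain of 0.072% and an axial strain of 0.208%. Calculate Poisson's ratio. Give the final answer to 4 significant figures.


nu = -epsilon_lat / epsilon_axial
Lateral strain is contraction (negative), so using magnitudes:
nu = 0.072 / 0.208
nu = 0.3462


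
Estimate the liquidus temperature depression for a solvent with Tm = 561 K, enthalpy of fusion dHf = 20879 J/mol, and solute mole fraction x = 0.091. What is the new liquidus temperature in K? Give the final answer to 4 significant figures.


dT = R*Tm^2*x / dHf
dT = 8.314 * 561^2 * 0.091 / 20879
dT = 11.4043 K
T_new = 561 - 11.4043 = 549.6 K


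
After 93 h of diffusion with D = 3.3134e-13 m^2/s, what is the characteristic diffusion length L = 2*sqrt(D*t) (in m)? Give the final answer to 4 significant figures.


t = 93 hr = 334800 s
Diffusion length = 2*sqrt(D*t)
= 2*sqrt(3.3134e-13 * 334800)
= 6.661e-04 m


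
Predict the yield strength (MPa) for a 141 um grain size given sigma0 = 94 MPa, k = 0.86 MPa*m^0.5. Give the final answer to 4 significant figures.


sigma_y = sigma0 + k / sqrt(d)
d = 141 um = 1.41e-04 m
sigma_y = 94 + 0.86 / sqrt(1.41e-04)
sigma_y = 166.4 MPa


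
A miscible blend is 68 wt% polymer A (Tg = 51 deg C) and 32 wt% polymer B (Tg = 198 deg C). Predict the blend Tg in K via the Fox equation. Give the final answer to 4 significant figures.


1/Tg = w1/Tg1 + w2/Tg2 (in Kelvin)
Tg1 = 324.15 K, Tg2 = 471.15 K
1/Tg = 0.68/324.15 + 0.32/471.15
Tg = 360.1 K


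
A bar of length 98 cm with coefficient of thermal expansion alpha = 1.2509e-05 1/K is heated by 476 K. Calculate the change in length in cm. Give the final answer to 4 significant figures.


dL = L0 * alpha * dT
dL = 98 * 1.2509e-05 * 476
dL = 0.5835 cm


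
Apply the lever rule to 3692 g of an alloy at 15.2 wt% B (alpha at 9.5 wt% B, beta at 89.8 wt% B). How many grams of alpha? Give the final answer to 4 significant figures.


f_alpha = (C_beta - C0) / (C_beta - C_alpha)
f_alpha = (89.8 - 15.2) / (89.8 - 9.5) = 0.929016
m_alpha = f_alpha * m_total = 0.929016 * 3692 = 3430 g


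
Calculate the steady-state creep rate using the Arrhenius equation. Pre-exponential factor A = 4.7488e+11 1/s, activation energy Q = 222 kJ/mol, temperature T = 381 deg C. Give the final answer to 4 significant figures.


rate = A * exp(-Q / (R*T))
T = 381 + 273.15 = 654.15 K
rate = 4.7488e+11 * exp(-222e3 / (8.314 * 654.15))
rate = 8.892e-07 1/s


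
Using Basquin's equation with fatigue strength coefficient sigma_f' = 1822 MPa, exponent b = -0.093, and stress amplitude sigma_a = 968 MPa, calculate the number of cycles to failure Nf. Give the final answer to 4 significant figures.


sigma_a = sigma_f' * (2*Nf)^b
2*Nf = (sigma_a / sigma_f')^(1/b)
2*Nf = (968 / 1822)^(1/-0.093)
2*Nf = 898.407
Nf = 449.2 cycles


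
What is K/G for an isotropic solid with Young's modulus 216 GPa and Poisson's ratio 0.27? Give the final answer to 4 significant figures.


G = E / (2*(1+nu))
G = 216 / (2*(1+0.27)) = 85.0394 GPa
K = E / (3*(1-2*nu))
K = 216 / (3*(1-2*0.27)) = 156.522 GPa
K/G = 156.522 / 85.0394 = 1.841


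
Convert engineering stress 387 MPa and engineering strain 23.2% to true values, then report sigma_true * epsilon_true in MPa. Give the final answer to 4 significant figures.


sigma_true = sigma_eng * (1 + epsilon_eng)
sigma_true = 387 * (1 + 0.232) = 476.784 MPa
epsilon_true = ln(1 + epsilon_eng)
epsilon_true = ln(1 + 0.232) = 0.208639
sigma_true * epsilon_true = 476.784 * 0.208639 = 99.48 MPa


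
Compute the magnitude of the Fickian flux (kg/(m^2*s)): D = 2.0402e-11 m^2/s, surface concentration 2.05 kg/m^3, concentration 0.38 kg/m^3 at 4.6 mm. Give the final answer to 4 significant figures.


J = -D * (dC/dx) = D * (C1 - C2) / dx
J = 2.0402e-11 * (2.05 - 0.38) / 4.6e-03
J = 7.407e-09 kg/(m^2*s)


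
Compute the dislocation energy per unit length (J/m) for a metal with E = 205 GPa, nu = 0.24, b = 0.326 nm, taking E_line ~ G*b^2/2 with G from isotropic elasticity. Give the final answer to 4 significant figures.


Step 1: G = E / (2*(1+nu))
G = 205 / (2*(1+0.24)) = 82.6613 GPa = 8.26613e+10 Pa
Step 2: E_line = G*b^2/2
b = 0.326 nm = 3.26e-10 m
E_line = 0.5 * 8.26613e+10 * (3.26e-10)^2 = 4.392e-09 J/m


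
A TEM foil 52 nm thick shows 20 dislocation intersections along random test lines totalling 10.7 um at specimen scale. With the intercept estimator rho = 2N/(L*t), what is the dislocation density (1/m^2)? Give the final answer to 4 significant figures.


rho = 2N / (L * t)
L = 10.7 um = 1.07e-05 m, t = 52 nm = 5.2e-08 m
rho = 2 * 20 / (1.07e-05 * 5.2e-08)
rho = 7.189e+13 1/m^2


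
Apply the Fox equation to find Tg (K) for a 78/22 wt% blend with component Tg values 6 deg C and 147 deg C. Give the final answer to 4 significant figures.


1/Tg = w1/Tg1 + w2/Tg2 (in Kelvin)
Tg1 = 279.15 K, Tg2 = 420.15 K
1/Tg = 0.78/279.15 + 0.22/420.15
Tg = 301.4 K


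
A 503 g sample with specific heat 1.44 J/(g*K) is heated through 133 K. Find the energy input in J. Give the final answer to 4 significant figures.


Q = m * cp * dT
Q = 503 * 1.44 * 133
Q = 96330 J


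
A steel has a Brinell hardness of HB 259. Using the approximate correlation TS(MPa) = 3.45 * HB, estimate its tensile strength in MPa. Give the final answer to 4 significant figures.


TS (MPa) = 3.45 * HB
TS = 3.45 * 259
TS = 893.6 MPa


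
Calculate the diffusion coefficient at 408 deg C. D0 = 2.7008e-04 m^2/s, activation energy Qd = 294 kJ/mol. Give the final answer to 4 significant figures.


D = D0 * exp(-Qd / (R*T))
T = 681.15 K
D = 2.7008e-04 * exp(-294e3 / (8.314 * 681.15))
D = 7.674e-27 m^2/s


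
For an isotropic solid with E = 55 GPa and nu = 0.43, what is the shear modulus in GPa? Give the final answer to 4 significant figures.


G = E / (2*(1+nu))
G = 55 / (2*(1+0.43))
G = 19.23 GPa


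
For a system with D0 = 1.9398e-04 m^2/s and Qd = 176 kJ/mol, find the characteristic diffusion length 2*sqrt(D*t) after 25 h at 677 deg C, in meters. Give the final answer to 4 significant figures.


Step 1: D = D0 * exp(-Qd/(R*T))
T = 950.15 K
D = 1.9398e-04 * exp(-176e3 / (8.314 * 950.15)) = 4.09054e-14 m^2/s
Step 2: L = 2*sqrt(D*t)
t = 25 h = 90000 s
L = 2*sqrt(4.09054e-14 * 90000) = 1.214e-04 m


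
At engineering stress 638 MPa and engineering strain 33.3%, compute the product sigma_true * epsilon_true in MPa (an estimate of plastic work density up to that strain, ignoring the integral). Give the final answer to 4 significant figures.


sigma_true = sigma_eng * (1 + epsilon_eng)
sigma_true = 638 * (1 + 0.333) = 850.454 MPa
epsilon_true = ln(1 + epsilon_eng)
epsilon_true = ln(1 + 0.333) = 0.287432
sigma_true * epsilon_true = 850.454 * 0.287432 = 244.4 MPa


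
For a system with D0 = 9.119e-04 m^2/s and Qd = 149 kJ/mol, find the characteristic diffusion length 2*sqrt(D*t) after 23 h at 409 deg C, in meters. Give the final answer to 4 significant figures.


Step 1: D = D0 * exp(-Qd/(R*T))
T = 682.15 K
D = 9.119e-04 * exp(-149e3 / (8.314 * 682.15)) = 3.54877e-15 m^2/s
Step 2: L = 2*sqrt(D*t)
t = 23 h = 82800 s
L = 2*sqrt(3.54877e-15 * 82800) = 3.428e-05 m


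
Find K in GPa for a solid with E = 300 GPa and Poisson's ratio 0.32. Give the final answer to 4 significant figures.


K = E / (3*(1-2*nu))
K = 300 / (3*(1-2*0.32))
K = 277.8 GPa


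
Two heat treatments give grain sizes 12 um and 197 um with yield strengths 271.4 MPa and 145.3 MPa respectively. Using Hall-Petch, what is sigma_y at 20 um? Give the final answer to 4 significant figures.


sigma_y = sigma0 + k / sqrt(d)
1/sqrt(d1) = 1/sqrt(1.2e-05) = 288.675;  1/sqrt(d2) = 71.247
k = (sigma1 - sigma2) / (1/sqrt(d1) - 1/sqrt(d2)) = (271.4 - 145.3) / (288.675 - 71.247) = 0.579962 MPa*m^0.5
sigma0 = sigma1 - k/sqrt(d1) = 271.4 - 0.579962*288.675 = 103.979 MPa
sigma_y(d3) = 103.979 + 0.579962 / sqrt(2e-05) = 233.7 MPa


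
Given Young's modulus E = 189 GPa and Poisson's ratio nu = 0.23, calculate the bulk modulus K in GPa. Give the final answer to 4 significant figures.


K = E / (3*(1-2*nu))
K = 189 / (3*(1-2*0.23))
K = 116.7 GPa


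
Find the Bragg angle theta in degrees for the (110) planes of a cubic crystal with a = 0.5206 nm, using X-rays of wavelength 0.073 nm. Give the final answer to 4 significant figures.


d = a / sqrt(h^2+k^2+l^2)
d = 0.5206 / sqrt(2) = 0.36812 nm
lambda = 2*d*sin(theta)  =>  sin(theta) = lambda / (2*d)
sin(theta) = 0.073 / (2 * 0.36812) = 0.0991525
theta = 5.69 deg


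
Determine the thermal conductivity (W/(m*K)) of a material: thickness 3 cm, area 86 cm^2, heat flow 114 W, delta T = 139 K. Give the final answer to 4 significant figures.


k = Q*L / (A*dT)
L = 0.03 m, A = 8.6e-03 m^2
k = 114 * 0.03 / (8.6e-03 * 139)
k = 2.861 W/(m*K)


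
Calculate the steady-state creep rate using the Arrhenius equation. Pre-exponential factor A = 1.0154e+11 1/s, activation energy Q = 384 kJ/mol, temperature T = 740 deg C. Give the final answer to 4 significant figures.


rate = A * exp(-Q / (R*T))
T = 740 + 273.15 = 1013.15 K
rate = 1.0154e+11 * exp(-384e3 / (8.314 * 1013.15))
rate = 1.615e-09 1/s


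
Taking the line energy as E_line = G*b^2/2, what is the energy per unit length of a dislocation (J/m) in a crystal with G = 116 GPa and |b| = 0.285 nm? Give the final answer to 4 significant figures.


E = G*b^2/2
b = 0.285 nm = 2.85e-10 m
G = 116 GPa = 1.16e+11 Pa
E = 0.5 * 1.16e+11 * (2.85e-10)^2
E = 4.711e-09 J/m


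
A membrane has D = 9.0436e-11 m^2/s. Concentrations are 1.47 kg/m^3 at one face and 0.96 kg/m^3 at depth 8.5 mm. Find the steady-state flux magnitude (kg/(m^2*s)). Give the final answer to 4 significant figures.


J = -D * (dC/dx) = D * (C1 - C2) / dx
J = 9.0436e-11 * (1.47 - 0.96) / 8.5e-03
J = 5.426e-09 kg/(m^2*s)


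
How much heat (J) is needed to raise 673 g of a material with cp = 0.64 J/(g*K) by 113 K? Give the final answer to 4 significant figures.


Q = m * cp * dT
Q = 673 * 0.64 * 113
Q = 48670 J


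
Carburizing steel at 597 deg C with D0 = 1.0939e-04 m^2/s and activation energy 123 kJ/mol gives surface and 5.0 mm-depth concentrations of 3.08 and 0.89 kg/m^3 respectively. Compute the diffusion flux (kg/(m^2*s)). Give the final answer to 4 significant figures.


Step 1: D = D0 * exp(-Qd/(R*T))
T = 597 + 273.15 = 870.15 K
D = 1.0939e-04 * exp(-123e3 / (8.314 * 870.15)) = 4.51946e-12 m^2/s
Step 2: J = D * (C1 - C2) / dx
J = 4.51946e-12 * (3.08 - 0.89) / 5e-03
J = 1.98e-09 kg/(m^2*s)


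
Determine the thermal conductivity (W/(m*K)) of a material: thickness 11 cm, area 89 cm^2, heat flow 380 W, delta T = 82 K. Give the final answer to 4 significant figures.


k = Q*L / (A*dT)
L = 0.11 m, A = 8.9e-03 m^2
k = 380 * 0.11 / (8.9e-03 * 82)
k = 57.28 W/(m*K)


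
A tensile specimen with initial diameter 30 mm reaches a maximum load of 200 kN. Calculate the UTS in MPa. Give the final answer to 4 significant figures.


A0 = pi*(d/2)^2 = pi*(30/2)^2 = 706.858 mm^2
UTS = F_max / A0 = 200*1000 / 706.858
UTS = 282.9 MPa


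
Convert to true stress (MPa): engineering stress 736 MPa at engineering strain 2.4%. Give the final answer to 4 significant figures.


sigma_true = sigma_eng * (1 + epsilon_eng)
sigma_true = 736 * (1 + 0.024)
sigma_true = 753.7 MPa


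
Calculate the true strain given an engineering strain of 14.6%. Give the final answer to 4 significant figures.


epsilon_true = ln(1 + epsilon_eng)
epsilon_true = ln(1 + 0.146)
epsilon_true = 0.1363


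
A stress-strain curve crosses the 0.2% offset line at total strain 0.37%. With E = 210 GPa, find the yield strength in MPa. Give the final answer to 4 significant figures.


Offset strain = 0.002
Elastic strain at yield = total_strain - offset = 3.7e-03 - 0.002 = 1.7e-03
sigma_y = E * elastic_strain = 210000 * 1.7e-03
sigma_y = 357 MPa


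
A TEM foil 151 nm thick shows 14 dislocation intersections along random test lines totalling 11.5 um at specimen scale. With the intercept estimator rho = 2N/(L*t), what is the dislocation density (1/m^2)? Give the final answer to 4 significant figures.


rho = 2N / (L * t)
L = 11.5 um = 1.15e-05 m, t = 151 nm = 1.51e-07 m
rho = 2 * 14 / (1.15e-05 * 1.51e-07)
rho = 1.612e+13 1/m^2


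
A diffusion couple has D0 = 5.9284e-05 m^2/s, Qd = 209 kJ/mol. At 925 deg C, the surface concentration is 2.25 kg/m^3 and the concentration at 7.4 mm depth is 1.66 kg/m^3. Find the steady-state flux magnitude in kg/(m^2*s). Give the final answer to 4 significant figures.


Step 1: D = D0 * exp(-Qd/(R*T))
T = 925 + 273.15 = 1198.15 K
D = 5.9284e-05 * exp(-209e3 / (8.314 * 1198.15)) = 4.58172e-14 m^2/s
Step 2: J = D * (C1 - C2) / dx
J = 4.58172e-14 * (2.25 - 1.66) / 7.4e-03
J = 3.653e-12 kg/(m^2*s)


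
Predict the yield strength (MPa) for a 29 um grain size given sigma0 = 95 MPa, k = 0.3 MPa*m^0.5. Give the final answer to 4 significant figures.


sigma_y = sigma0 + k / sqrt(d)
d = 29 um = 2.9e-05 m
sigma_y = 95 + 0.3 / sqrt(2.9e-05)
sigma_y = 150.7 MPa


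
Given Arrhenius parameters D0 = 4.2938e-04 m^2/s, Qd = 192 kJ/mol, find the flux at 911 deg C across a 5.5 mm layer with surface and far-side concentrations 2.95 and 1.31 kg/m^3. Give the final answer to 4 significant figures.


Step 1: D = D0 * exp(-Qd/(R*T))
T = 911 + 273.15 = 1184.15 K
D = 4.2938e-04 * exp(-192e3 / (8.314 * 1184.15)) = 1.45588e-12 m^2/s
Step 2: J = D * (C1 - C2) / dx
J = 1.45588e-12 * (2.95 - 1.31) / 5.5e-03
J = 4.341e-10 kg/(m^2*s)


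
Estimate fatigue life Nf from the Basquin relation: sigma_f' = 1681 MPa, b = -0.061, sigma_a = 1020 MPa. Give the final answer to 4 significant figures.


sigma_a = sigma_f' * (2*Nf)^b
2*Nf = (sigma_a / sigma_f')^(1/b)
2*Nf = (1020 / 1681)^(1/-0.061)
2*Nf = 3604.5
Nf = 1802 cycles


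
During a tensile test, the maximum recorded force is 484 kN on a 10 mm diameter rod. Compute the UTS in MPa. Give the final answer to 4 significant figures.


A0 = pi*(d/2)^2 = pi*(10/2)^2 = 78.5398 mm^2
UTS = F_max / A0 = 484*1000 / 78.5398
UTS = 6162 MPa


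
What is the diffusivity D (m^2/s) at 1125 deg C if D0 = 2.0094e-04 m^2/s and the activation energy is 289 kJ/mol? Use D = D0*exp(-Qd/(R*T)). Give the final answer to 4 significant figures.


D = D0 * exp(-Qd / (R*T))
T = 1398.15 K
D = 2.0094e-04 * exp(-289e3 / (8.314 * 1398.15))
D = 3.204e-15 m^2/s


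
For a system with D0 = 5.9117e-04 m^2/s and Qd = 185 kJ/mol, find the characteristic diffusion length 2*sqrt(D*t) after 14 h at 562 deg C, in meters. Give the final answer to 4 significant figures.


Step 1: D = D0 * exp(-Qd/(R*T))
T = 835.15 K
D = 5.9117e-04 * exp(-185e3 / (8.314 * 835.15)) = 1.58646e-15 m^2/s
Step 2: L = 2*sqrt(D*t)
t = 14 h = 50400 s
L = 2*sqrt(1.58646e-15 * 50400) = 1.788e-05 m


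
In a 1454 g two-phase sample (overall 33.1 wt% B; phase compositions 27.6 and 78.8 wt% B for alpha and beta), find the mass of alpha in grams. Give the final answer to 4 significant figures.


f_alpha = (C_beta - C0) / (C_beta - C_alpha)
f_alpha = (78.8 - 33.1) / (78.8 - 27.6) = 0.892578
m_alpha = f_alpha * m_total = 0.892578 * 1454 = 1298 g


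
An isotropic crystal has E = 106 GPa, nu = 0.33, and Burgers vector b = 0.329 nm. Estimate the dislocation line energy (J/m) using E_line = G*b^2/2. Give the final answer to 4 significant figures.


Step 1: G = E / (2*(1+nu))
G = 106 / (2*(1+0.33)) = 39.8496 GPa = 3.98496e+10 Pa
Step 2: E_line = G*b^2/2
b = 0.329 nm = 3.29e-10 m
E_line = 0.5 * 3.98496e+10 * (3.29e-10)^2 = 2.157e-09 J/m


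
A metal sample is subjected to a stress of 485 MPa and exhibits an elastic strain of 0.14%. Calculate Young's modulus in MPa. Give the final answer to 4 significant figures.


E = sigma / epsilon
epsilon = 0.14% = 1.4e-03
E = 485 / 1.4e-03
E = 346400 MPa


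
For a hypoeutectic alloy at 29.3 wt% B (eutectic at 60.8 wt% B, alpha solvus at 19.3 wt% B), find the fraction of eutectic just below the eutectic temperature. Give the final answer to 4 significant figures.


f_primary = (C_e - C0) / (C_e - C_alpha_max)
f_primary = (60.8 - 29.3) / (60.8 - 19.3)
f_primary = 0.759036
f_eutectic = 1 - 0.759036 = 0.241


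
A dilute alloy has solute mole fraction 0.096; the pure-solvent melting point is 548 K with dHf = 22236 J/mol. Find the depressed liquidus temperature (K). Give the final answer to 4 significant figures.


dT = R*Tm^2*x / dHf
dT = 8.314 * 548^2 * 0.096 / 22236
dT = 10.7792 K
T_new = 548 - 10.7792 = 537.2 K


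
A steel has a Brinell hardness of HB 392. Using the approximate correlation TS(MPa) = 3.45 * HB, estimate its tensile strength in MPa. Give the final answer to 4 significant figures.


TS (MPa) = 3.45 * HB
TS = 3.45 * 392
TS = 1352 MPa


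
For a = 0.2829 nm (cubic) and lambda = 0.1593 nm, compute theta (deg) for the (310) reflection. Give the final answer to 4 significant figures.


d = a / sqrt(h^2+k^2+l^2)
d = 0.2829 / sqrt(10) = 0.0894608 nm
lambda = 2*d*sin(theta)  =>  sin(theta) = lambda / (2*d)
sin(theta) = 0.1593 / (2 * 0.0894608) = 0.890334
theta = 62.92 deg


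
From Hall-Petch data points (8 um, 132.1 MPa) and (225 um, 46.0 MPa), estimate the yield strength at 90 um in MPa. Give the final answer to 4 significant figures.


sigma_y = sigma0 + k / sqrt(d)
1/sqrt(d1) = 1/sqrt(8e-06) = 353.553;  1/sqrt(d2) = 66.6667
k = (sigma1 - sigma2) / (1/sqrt(d1) - 1/sqrt(d2)) = (132.1 - 46.0) / (353.553 - 66.6667) = 0.300118 MPa*m^0.5
sigma0 = sigma1 - k/sqrt(d1) = 132.1 - 0.300118*353.553 = 25.9921 MPa
sigma_y(d3) = 25.9921 + 0.300118 / sqrt(9e-05) = 57.63 MPa


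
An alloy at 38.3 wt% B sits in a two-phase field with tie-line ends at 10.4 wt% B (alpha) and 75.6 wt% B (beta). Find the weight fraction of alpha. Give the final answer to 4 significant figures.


f_alpha = (C_beta - C0) / (C_beta - C_alpha)
f_alpha = (75.6 - 38.3) / (75.6 - 10.4)
f_alpha = 0.5721


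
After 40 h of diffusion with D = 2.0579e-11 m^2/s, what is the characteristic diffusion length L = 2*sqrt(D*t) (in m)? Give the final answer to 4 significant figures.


t = 40 hr = 144000 s
Diffusion length = 2*sqrt(D*t)
= 2*sqrt(2.0579e-11 * 144000)
= 3.443e-03 m


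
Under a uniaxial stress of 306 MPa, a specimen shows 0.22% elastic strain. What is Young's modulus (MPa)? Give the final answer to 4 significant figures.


E = sigma / epsilon
epsilon = 0.22% = 2.2e-03
E = 306 / 2.2e-03
E = 139100 MPa


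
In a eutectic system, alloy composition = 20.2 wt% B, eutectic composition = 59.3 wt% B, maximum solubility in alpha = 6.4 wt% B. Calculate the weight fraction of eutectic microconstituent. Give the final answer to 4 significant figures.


f_primary = (C_e - C0) / (C_e - C_alpha_max)
f_primary = (59.3 - 20.2) / (59.3 - 6.4)
f_primary = 0.73913
f_eutectic = 1 - 0.73913 = 0.2609


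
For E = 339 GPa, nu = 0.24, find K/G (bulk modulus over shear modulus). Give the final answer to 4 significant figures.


G = E / (2*(1+nu))
G = 339 / (2*(1+0.24)) = 136.694 GPa
K = E / (3*(1-2*nu))
K = 339 / (3*(1-2*0.24)) = 217.308 GPa
K/G = 217.308 / 136.694 = 1.59


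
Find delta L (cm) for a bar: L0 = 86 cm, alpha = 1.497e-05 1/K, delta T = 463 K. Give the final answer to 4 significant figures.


dL = L0 * alpha * dT
dL = 86 * 1.497e-05 * 463
dL = 0.5961 cm


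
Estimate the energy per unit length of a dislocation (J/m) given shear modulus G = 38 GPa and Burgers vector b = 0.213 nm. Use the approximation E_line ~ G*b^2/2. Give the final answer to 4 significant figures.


E = G*b^2/2
b = 0.213 nm = 2.13e-10 m
G = 38 GPa = 3.8e+10 Pa
E = 0.5 * 3.8e+10 * (2.13e-10)^2
E = 8.62e-10 J/m


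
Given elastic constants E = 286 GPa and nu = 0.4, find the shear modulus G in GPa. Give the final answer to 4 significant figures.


G = E / (2*(1+nu))
G = 286 / (2*(1+0.4))
G = 102.1 GPa


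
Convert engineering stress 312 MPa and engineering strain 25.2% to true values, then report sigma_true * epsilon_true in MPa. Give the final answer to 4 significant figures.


sigma_true = sigma_eng * (1 + epsilon_eng)
sigma_true = 312 * (1 + 0.252) = 390.624 MPa
epsilon_true = ln(1 + epsilon_eng)
epsilon_true = ln(1 + 0.252) = 0.224742
sigma_true * epsilon_true = 390.624 * 0.224742 = 87.79 MPa


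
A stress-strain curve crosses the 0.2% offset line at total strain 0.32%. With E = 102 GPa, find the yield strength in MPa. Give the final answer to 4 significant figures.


Offset strain = 0.002
Elastic strain at yield = total_strain - offset = 3.2e-03 - 0.002 = 1.2e-03
sigma_y = E * elastic_strain = 102000 * 1.2e-03
sigma_y = 122.4 MPa


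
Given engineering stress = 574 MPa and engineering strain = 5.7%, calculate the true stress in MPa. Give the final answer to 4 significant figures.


sigma_true = sigma_eng * (1 + epsilon_eng)
sigma_true = 574 * (1 + 0.057)
sigma_true = 606.7 MPa


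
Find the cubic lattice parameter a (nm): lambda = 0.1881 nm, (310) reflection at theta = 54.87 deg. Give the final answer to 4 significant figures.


d = lambda / (2*sin(theta))
d = 0.1881 / (2*sin(54.87 deg))
d = 0.114997 nm
a = d * sqrt(h^2+k^2+l^2) = 0.114997 * sqrt(10)
a = 0.3637 nm


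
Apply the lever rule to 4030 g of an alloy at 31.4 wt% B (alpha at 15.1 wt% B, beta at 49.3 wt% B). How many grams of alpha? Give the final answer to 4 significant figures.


f_alpha = (C_beta - C0) / (C_beta - C_alpha)
f_alpha = (49.3 - 31.4) / (49.3 - 15.1) = 0.523392
m_alpha = f_alpha * m_total = 0.523392 * 4030 = 2109 g


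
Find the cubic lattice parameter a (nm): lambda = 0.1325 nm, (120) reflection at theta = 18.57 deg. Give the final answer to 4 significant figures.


d = lambda / (2*sin(theta))
d = 0.1325 / (2*sin(18.57 deg))
d = 0.20803 nm
a = d * sqrt(h^2+k^2+l^2) = 0.20803 * sqrt(5)
a = 0.4652 nm


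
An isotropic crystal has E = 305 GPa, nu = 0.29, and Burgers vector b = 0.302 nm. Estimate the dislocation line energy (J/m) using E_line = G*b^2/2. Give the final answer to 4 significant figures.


Step 1: G = E / (2*(1+nu))
G = 305 / (2*(1+0.29)) = 118.217 GPa = 1.18217e+11 Pa
Step 2: E_line = G*b^2/2
b = 0.302 nm = 3.02e-10 m
E_line = 0.5 * 1.18217e+11 * (3.02e-10)^2 = 5.391e-09 J/m


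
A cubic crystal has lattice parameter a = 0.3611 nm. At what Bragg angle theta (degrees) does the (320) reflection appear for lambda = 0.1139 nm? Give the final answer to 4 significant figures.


d = a / sqrt(h^2+k^2+l^2)
d = 0.3611 / sqrt(13) = 0.100151 nm
lambda = 2*d*sin(theta)  =>  sin(theta) = lambda / (2*d)
sin(theta) = 0.1139 / (2 * 0.100151) = 0.568641
theta = 34.66 deg


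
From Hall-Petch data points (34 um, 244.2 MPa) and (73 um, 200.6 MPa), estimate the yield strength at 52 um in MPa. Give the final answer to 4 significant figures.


sigma_y = sigma0 + k / sqrt(d)
1/sqrt(d1) = 1/sqrt(3.4e-05) = 171.499;  1/sqrt(d2) = 117.041
k = (sigma1 - sigma2) / (1/sqrt(d1) - 1/sqrt(d2)) = (244.2 - 200.6) / (171.499 - 117.041) = 0.800625 MPa*m^0.5
sigma0 = sigma1 - k/sqrt(d1) = 244.2 - 0.800625*171.499 = 106.894 MPa
sigma_y(d3) = 106.894 + 0.800625 / sqrt(5.2e-05) = 217.9 MPa


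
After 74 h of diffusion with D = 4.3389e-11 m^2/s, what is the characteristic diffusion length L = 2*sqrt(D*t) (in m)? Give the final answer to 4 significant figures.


t = 74 hr = 266400 s
Diffusion length = 2*sqrt(D*t)
= 2*sqrt(4.3389e-11 * 266400)
= 6.8e-03 m


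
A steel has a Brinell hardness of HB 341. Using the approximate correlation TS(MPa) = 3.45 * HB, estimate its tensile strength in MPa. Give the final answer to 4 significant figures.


TS (MPa) = 3.45 * HB
TS = 3.45 * 341
TS = 1176 MPa


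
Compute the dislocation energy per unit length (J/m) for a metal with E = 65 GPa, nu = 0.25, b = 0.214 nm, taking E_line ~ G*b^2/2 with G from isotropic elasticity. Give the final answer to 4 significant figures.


Step 1: G = E / (2*(1+nu))
G = 65 / (2*(1+0.25)) = 26 GPa = 2.6e+10 Pa
Step 2: E_line = G*b^2/2
b = 0.214 nm = 2.14e-10 m
E_line = 0.5 * 2.6e+10 * (2.14e-10)^2 = 5.953e-10 J/m


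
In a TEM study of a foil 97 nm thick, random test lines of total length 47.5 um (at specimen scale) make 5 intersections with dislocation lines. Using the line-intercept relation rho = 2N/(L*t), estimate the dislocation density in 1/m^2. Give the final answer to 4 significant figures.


rho = 2N / (L * t)
L = 47.5 um = 4.75e-05 m, t = 97 nm = 9.7e-08 m
rho = 2 * 5 / (4.75e-05 * 9.7e-08)
rho = 2.17e+12 1/m^2


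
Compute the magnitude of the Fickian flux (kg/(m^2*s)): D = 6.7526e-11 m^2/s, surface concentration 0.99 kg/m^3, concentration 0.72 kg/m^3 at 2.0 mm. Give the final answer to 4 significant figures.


J = -D * (dC/dx) = D * (C1 - C2) / dx
J = 6.7526e-11 * (0.99 - 0.72) / 2e-03
J = 9.116e-09 kg/(m^2*s)


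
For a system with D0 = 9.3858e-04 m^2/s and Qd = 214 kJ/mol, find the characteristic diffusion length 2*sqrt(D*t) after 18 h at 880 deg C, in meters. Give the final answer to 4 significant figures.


Step 1: D = D0 * exp(-Qd/(R*T))
T = 1153.15 K
D = 9.3858e-04 * exp(-214e3 / (8.314 * 1153.15)) = 1.89884e-13 m^2/s
Step 2: L = 2*sqrt(D*t)
t = 18 h = 64800 s
L = 2*sqrt(1.89884e-13 * 64800) = 2.219e-04 m


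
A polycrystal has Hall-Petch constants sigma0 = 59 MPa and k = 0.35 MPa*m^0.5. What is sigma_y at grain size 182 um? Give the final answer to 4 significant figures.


sigma_y = sigma0 + k / sqrt(d)
d = 182 um = 1.82e-04 m
sigma_y = 59 + 0.35 / sqrt(1.82e-04)
sigma_y = 84.94 MPa


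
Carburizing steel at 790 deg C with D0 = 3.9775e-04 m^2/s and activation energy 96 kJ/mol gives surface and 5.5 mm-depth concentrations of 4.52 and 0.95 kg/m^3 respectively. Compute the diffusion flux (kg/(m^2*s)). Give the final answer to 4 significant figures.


Step 1: D = D0 * exp(-Qd/(R*T))
T = 790 + 273.15 = 1063.15 K
D = 3.9775e-04 * exp(-96e3 / (8.314 * 1063.15)) = 7.63435e-09 m^2/s
Step 2: J = D * (C1 - C2) / dx
J = 7.63435e-09 * (4.52 - 0.95) / 5.5e-03
J = 4.955e-06 kg/(m^2*s)


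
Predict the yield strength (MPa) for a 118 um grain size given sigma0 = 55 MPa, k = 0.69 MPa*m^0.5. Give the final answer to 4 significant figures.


sigma_y = sigma0 + k / sqrt(d)
d = 118 um = 1.18e-04 m
sigma_y = 55 + 0.69 / sqrt(1.18e-04)
sigma_y = 118.5 MPa


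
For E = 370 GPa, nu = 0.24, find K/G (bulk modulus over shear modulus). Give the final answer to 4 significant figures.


G = E / (2*(1+nu))
G = 370 / (2*(1+0.24)) = 149.194 GPa
K = E / (3*(1-2*nu))
K = 370 / (3*(1-2*0.24)) = 237.179 GPa
K/G = 237.179 / 149.194 = 1.59


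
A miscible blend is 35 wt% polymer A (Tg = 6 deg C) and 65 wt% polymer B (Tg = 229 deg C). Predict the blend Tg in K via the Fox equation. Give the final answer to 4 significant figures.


1/Tg = w1/Tg1 + w2/Tg2 (in Kelvin)
Tg1 = 279.15 K, Tg2 = 502.15 K
1/Tg = 0.35/279.15 + 0.65/502.15
Tg = 392.4 K


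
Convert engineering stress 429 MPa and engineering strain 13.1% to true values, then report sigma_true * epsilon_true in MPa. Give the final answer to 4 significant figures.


sigma_true = sigma_eng * (1 + epsilon_eng)
sigma_true = 429 * (1 + 0.131) = 485.199 MPa
epsilon_true = ln(1 + epsilon_eng)
epsilon_true = ln(1 + 0.131) = 0.123102
sigma_true * epsilon_true = 485.199 * 0.123102 = 59.73 MPa


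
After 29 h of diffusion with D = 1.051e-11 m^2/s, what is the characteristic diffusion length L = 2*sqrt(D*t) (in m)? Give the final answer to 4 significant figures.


t = 29 hr = 104400 s
Diffusion length = 2*sqrt(D*t)
= 2*sqrt(1.051e-11 * 104400)
= 2.095e-03 m


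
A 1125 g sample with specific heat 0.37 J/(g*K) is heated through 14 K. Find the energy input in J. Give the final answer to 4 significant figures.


Q = m * cp * dT
Q = 1125 * 0.37 * 14
Q = 5828 J


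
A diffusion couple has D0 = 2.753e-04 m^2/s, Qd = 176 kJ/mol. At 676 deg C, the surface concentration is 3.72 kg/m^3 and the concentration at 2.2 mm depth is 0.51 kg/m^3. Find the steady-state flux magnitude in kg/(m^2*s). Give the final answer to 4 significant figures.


Step 1: D = D0 * exp(-Qd/(R*T))
T = 676 + 273.15 = 949.15 K
D = 2.753e-04 * exp(-176e3 / (8.314 * 949.15)) = 5.67069e-14 m^2/s
Step 2: J = D * (C1 - C2) / dx
J = 5.67069e-14 * (3.72 - 0.51) / 2.2e-03
J = 8.274e-11 kg/(m^2*s)


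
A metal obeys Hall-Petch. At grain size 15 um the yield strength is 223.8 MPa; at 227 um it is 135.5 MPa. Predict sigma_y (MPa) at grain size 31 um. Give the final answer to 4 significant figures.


sigma_y = sigma0 + k / sqrt(d)
1/sqrt(d1) = 1/sqrt(1.5e-05) = 258.199;  1/sqrt(d2) = 66.3723
k = (sigma1 - sigma2) / (1/sqrt(d1) - 1/sqrt(d2)) = (223.8 - 135.5) / (258.199 - 66.3723) = 0.460312 MPa*m^0.5
sigma0 = sigma1 - k/sqrt(d1) = 223.8 - 0.460312*258.199 = 104.948 MPa
sigma_y(d3) = 104.948 + 0.460312 / sqrt(3.1e-05) = 187.6 MPa


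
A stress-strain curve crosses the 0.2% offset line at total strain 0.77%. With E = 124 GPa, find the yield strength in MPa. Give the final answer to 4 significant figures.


Offset strain = 0.002
Elastic strain at yield = total_strain - offset = 7.7e-03 - 0.002 = 5.7e-03
sigma_y = E * elastic_strain = 124000 * 5.7e-03
sigma_y = 706.8 MPa


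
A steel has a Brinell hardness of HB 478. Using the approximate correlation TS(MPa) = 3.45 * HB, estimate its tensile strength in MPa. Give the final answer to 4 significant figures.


TS (MPa) = 3.45 * HB
TS = 3.45 * 478
TS = 1649 MPa


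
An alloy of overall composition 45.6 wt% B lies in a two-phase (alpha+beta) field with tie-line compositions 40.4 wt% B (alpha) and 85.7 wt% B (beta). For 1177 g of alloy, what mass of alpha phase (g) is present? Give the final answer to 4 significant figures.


f_alpha = (C_beta - C0) / (C_beta - C_alpha)
f_alpha = (85.7 - 45.6) / (85.7 - 40.4) = 0.88521
m_alpha = f_alpha * m_total = 0.88521 * 1177 = 1042 g


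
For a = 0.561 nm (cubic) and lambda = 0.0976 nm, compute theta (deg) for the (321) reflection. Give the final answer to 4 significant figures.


d = a / sqrt(h^2+k^2+l^2)
d = 0.561 / sqrt(14) = 0.149934 nm
lambda = 2*d*sin(theta)  =>  sin(theta) = lambda / (2*d)
sin(theta) = 0.0976 / (2 * 0.149934) = 0.325478
theta = 18.99 deg


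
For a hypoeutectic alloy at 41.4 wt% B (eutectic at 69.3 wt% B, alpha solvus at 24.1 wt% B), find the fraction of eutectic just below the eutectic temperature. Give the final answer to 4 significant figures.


f_primary = (C_e - C0) / (C_e - C_alpha_max)
f_primary = (69.3 - 41.4) / (69.3 - 24.1)
f_primary = 0.617257
f_eutectic = 1 - 0.617257 = 0.3827
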